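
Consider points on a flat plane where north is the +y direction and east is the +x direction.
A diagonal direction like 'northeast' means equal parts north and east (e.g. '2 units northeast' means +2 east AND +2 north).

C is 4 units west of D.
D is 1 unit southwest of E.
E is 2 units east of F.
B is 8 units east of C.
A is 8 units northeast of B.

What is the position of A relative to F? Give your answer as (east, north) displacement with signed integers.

Place F at the origin (east=0, north=0).
  E is 2 units east of F: delta (east=+2, north=+0); E at (east=2, north=0).
  D is 1 unit southwest of E: delta (east=-1, north=-1); D at (east=1, north=-1).
  C is 4 units west of D: delta (east=-4, north=+0); C at (east=-3, north=-1).
  B is 8 units east of C: delta (east=+8, north=+0); B at (east=5, north=-1).
  A is 8 units northeast of B: delta (east=+8, north=+8); A at (east=13, north=7).
Therefore A relative to F: (east=13, north=7).

Answer: A is at (east=13, north=7) relative to F.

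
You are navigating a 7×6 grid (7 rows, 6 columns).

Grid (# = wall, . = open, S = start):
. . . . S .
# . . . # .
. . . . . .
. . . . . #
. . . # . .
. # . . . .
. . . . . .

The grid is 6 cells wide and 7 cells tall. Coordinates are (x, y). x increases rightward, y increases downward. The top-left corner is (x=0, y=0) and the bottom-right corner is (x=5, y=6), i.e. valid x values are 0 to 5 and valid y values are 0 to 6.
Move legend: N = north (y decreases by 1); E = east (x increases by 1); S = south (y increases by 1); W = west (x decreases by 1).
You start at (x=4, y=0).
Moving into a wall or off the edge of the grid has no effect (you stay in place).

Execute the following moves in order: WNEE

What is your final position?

Start: (x=4, y=0)
  W (west): (x=4, y=0) -> (x=3, y=0)
  N (north): blocked, stay at (x=3, y=0)
  E (east): (x=3, y=0) -> (x=4, y=0)
  E (east): (x=4, y=0) -> (x=5, y=0)
Final: (x=5, y=0)

Answer: Final position: (x=5, y=0)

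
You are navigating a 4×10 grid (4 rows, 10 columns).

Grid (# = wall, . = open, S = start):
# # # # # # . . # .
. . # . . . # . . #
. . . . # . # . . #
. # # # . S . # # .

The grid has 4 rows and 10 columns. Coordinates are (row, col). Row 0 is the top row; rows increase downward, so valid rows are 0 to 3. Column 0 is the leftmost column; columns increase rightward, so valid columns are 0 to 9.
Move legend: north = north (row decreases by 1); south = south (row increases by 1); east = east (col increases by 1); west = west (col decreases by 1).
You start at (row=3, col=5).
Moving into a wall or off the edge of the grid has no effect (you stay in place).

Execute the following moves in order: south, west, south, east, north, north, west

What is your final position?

Answer: Final position: (row=1, col=4)

Derivation:
Start: (row=3, col=5)
  south (south): blocked, stay at (row=3, col=5)
  west (west): (row=3, col=5) -> (row=3, col=4)
  south (south): blocked, stay at (row=3, col=4)
  east (east): (row=3, col=4) -> (row=3, col=5)
  north (north): (row=3, col=5) -> (row=2, col=5)
  north (north): (row=2, col=5) -> (row=1, col=5)
  west (west): (row=1, col=5) -> (row=1, col=4)
Final: (row=1, col=4)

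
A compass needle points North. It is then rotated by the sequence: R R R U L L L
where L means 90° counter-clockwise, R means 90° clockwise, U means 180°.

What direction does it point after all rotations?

Answer: Final heading: South

Derivation:
Start: North
  R (right (90° clockwise)) -> East
  R (right (90° clockwise)) -> South
  R (right (90° clockwise)) -> West
  U (U-turn (180°)) -> East
  L (left (90° counter-clockwise)) -> North
  L (left (90° counter-clockwise)) -> West
  L (left (90° counter-clockwise)) -> South
Final: South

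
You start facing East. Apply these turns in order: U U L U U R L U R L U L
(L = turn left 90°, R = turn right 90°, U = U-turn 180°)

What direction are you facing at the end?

Answer: Final heading: West

Derivation:
Start: East
  U (U-turn (180°)) -> West
  U (U-turn (180°)) -> East
  L (left (90° counter-clockwise)) -> North
  U (U-turn (180°)) -> South
  U (U-turn (180°)) -> North
  R (right (90° clockwise)) -> East
  L (left (90° counter-clockwise)) -> North
  U (U-turn (180°)) -> South
  R (right (90° clockwise)) -> West
  L (left (90° counter-clockwise)) -> South
  U (U-turn (180°)) -> North
  L (left (90° counter-clockwise)) -> West
Final: West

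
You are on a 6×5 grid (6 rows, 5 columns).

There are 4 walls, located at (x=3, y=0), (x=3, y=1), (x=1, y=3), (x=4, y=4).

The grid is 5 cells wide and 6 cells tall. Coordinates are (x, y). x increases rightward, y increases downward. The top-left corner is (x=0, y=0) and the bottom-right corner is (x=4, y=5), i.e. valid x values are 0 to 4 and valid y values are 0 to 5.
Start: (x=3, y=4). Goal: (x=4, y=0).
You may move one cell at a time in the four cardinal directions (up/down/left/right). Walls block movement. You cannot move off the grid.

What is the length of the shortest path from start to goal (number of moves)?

BFS from (x=3, y=4) until reaching (x=4, y=0):
  Distance 0: (x=3, y=4)
  Distance 1: (x=3, y=3), (x=2, y=4), (x=3, y=5)
  Distance 2: (x=3, y=2), (x=2, y=3), (x=4, y=3), (x=1, y=4), (x=2, y=5), (x=4, y=5)
  Distance 3: (x=2, y=2), (x=4, y=2), (x=0, y=4), (x=1, y=5)
  Distance 4: (x=2, y=1), (x=4, y=1), (x=1, y=2), (x=0, y=3), (x=0, y=5)
  Distance 5: (x=2, y=0), (x=4, y=0), (x=1, y=1), (x=0, y=2)  <- goal reached here
One shortest path (5 moves): (x=3, y=4) -> (x=3, y=3) -> (x=4, y=3) -> (x=4, y=2) -> (x=4, y=1) -> (x=4, y=0)

Answer: Shortest path length: 5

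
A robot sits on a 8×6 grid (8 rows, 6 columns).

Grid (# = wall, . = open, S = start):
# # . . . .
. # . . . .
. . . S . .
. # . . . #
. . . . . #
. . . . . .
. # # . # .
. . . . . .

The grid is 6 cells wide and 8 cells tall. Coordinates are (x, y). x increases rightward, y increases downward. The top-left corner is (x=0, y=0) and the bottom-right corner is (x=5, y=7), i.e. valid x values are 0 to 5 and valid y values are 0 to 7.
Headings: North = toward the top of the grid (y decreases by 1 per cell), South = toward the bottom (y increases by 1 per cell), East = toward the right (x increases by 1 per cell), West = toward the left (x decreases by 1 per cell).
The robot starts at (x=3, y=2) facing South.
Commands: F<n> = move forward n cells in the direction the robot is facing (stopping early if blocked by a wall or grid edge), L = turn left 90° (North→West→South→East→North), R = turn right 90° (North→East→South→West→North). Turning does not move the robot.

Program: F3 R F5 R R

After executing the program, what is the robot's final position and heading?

Start: (x=3, y=2), facing South
  F3: move forward 3, now at (x=3, y=5)
  R: turn right, now facing West
  F5: move forward 3/5 (blocked), now at (x=0, y=5)
  R: turn right, now facing North
  R: turn right, now facing East
Final: (x=0, y=5), facing East

Answer: Final position: (x=0, y=5), facing East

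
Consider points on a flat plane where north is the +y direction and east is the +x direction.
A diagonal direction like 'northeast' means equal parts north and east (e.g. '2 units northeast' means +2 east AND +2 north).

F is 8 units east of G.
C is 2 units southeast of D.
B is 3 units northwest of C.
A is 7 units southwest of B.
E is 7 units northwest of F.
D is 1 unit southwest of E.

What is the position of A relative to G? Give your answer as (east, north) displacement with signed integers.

Place G at the origin (east=0, north=0).
  F is 8 units east of G: delta (east=+8, north=+0); F at (east=8, north=0).
  E is 7 units northwest of F: delta (east=-7, north=+7); E at (east=1, north=7).
  D is 1 unit southwest of E: delta (east=-1, north=-1); D at (east=0, north=6).
  C is 2 units southeast of D: delta (east=+2, north=-2); C at (east=2, north=4).
  B is 3 units northwest of C: delta (east=-3, north=+3); B at (east=-1, north=7).
  A is 7 units southwest of B: delta (east=-7, north=-7); A at (east=-8, north=0).
Therefore A relative to G: (east=-8, north=0).

Answer: A is at (east=-8, north=0) relative to G.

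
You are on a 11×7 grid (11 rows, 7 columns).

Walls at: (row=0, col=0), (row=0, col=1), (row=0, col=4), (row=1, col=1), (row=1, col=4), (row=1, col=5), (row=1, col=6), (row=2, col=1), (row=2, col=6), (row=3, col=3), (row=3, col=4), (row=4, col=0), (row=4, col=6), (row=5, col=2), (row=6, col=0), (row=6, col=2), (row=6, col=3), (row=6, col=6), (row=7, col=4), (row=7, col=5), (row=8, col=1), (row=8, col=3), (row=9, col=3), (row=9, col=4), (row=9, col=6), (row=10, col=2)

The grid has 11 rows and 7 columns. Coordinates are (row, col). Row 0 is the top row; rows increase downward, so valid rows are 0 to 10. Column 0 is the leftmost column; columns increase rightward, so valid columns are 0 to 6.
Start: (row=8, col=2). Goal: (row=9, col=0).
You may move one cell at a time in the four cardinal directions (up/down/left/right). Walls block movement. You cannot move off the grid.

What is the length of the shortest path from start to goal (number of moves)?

Answer: Shortest path length: 3

Derivation:
BFS from (row=8, col=2) until reaching (row=9, col=0):
  Distance 0: (row=8, col=2)
  Distance 1: (row=7, col=2), (row=9, col=2)
  Distance 2: (row=7, col=1), (row=7, col=3), (row=9, col=1)
  Distance 3: (row=6, col=1), (row=7, col=0), (row=9, col=0), (row=10, col=1)  <- goal reached here
One shortest path (3 moves): (row=8, col=2) -> (row=9, col=2) -> (row=9, col=1) -> (row=9, col=0)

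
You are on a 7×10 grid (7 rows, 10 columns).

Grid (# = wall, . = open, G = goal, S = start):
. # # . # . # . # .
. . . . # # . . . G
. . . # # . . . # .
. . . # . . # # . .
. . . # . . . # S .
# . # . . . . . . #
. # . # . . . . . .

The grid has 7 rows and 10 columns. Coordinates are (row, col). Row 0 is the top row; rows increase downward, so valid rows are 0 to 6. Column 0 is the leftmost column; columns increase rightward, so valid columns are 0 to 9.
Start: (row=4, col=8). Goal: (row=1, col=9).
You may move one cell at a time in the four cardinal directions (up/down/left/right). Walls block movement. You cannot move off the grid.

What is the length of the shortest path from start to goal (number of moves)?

BFS from (row=4, col=8) until reaching (row=1, col=9):
  Distance 0: (row=4, col=8)
  Distance 1: (row=3, col=8), (row=4, col=9), (row=5, col=8)
  Distance 2: (row=3, col=9), (row=5, col=7), (row=6, col=8)
  Distance 3: (row=2, col=9), (row=5, col=6), (row=6, col=7), (row=6, col=9)
  Distance 4: (row=1, col=9), (row=4, col=6), (row=5, col=5), (row=6, col=6)  <- goal reached here
One shortest path (4 moves): (row=4, col=8) -> (row=4, col=9) -> (row=3, col=9) -> (row=2, col=9) -> (row=1, col=9)

Answer: Shortest path length: 4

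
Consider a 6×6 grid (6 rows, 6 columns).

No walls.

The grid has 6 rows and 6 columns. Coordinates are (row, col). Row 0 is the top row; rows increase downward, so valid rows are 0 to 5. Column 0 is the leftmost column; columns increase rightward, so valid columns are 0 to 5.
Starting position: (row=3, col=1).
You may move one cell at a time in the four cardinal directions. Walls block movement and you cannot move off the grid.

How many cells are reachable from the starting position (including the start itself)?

BFS flood-fill from (row=3, col=1):
  Distance 0: (row=3, col=1)
  Distance 1: (row=2, col=1), (row=3, col=0), (row=3, col=2), (row=4, col=1)
  Distance 2: (row=1, col=1), (row=2, col=0), (row=2, col=2), (row=3, col=3), (row=4, col=0), (row=4, col=2), (row=5, col=1)
  Distance 3: (row=0, col=1), (row=1, col=0), (row=1, col=2), (row=2, col=3), (row=3, col=4), (row=4, col=3), (row=5, col=0), (row=5, col=2)
  Distance 4: (row=0, col=0), (row=0, col=2), (row=1, col=3), (row=2, col=4), (row=3, col=5), (row=4, col=4), (row=5, col=3)
  Distance 5: (row=0, col=3), (row=1, col=4), (row=2, col=5), (row=4, col=5), (row=5, col=4)
  Distance 6: (row=0, col=4), (row=1, col=5), (row=5, col=5)
  Distance 7: (row=0, col=5)
Total reachable: 36 (grid has 36 open cells total)

Answer: Reachable cells: 36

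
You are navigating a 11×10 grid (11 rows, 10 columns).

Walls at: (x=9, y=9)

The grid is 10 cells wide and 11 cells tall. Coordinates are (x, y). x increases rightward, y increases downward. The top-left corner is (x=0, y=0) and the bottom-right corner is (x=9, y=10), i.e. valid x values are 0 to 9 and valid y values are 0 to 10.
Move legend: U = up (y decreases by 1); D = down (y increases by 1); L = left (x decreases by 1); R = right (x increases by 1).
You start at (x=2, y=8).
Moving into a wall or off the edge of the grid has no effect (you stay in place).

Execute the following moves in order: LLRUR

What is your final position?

Start: (x=2, y=8)
  L (left): (x=2, y=8) -> (x=1, y=8)
  L (left): (x=1, y=8) -> (x=0, y=8)
  R (right): (x=0, y=8) -> (x=1, y=8)
  U (up): (x=1, y=8) -> (x=1, y=7)
  R (right): (x=1, y=7) -> (x=2, y=7)
Final: (x=2, y=7)

Answer: Final position: (x=2, y=7)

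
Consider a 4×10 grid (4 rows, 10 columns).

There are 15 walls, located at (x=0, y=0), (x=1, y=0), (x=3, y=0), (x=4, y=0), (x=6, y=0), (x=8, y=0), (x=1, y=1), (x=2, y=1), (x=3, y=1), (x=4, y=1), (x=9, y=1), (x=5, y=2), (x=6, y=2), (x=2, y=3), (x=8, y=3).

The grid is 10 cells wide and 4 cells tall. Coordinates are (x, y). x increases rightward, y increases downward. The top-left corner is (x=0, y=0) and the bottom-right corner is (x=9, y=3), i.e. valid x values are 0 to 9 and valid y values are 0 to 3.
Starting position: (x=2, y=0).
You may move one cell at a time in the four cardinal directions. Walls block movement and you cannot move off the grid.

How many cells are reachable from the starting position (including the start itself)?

BFS flood-fill from (x=2, y=0):
  Distance 0: (x=2, y=0)
Total reachable: 1 (grid has 25 open cells total)

Answer: Reachable cells: 1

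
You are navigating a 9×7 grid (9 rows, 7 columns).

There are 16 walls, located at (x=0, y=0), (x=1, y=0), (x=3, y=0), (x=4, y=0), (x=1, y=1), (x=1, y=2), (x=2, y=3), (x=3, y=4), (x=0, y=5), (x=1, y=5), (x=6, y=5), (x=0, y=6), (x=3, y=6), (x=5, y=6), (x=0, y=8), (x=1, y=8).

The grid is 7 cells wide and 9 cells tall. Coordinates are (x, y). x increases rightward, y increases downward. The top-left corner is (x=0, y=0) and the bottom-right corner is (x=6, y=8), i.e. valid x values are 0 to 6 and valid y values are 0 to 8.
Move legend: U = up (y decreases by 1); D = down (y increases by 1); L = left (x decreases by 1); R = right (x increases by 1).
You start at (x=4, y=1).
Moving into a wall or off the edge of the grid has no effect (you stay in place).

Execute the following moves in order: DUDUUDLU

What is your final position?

Answer: Final position: (x=3, y=1)

Derivation:
Start: (x=4, y=1)
  D (down): (x=4, y=1) -> (x=4, y=2)
  U (up): (x=4, y=2) -> (x=4, y=1)
  D (down): (x=4, y=1) -> (x=4, y=2)
  U (up): (x=4, y=2) -> (x=4, y=1)
  U (up): blocked, stay at (x=4, y=1)
  D (down): (x=4, y=1) -> (x=4, y=2)
  L (left): (x=4, y=2) -> (x=3, y=2)
  U (up): (x=3, y=2) -> (x=3, y=1)
Final: (x=3, y=1)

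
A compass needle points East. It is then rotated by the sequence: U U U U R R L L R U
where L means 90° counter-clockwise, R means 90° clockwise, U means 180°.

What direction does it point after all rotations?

Start: East
  U (U-turn (180°)) -> West
  U (U-turn (180°)) -> East
  U (U-turn (180°)) -> West
  U (U-turn (180°)) -> East
  R (right (90° clockwise)) -> South
  R (right (90° clockwise)) -> West
  L (left (90° counter-clockwise)) -> South
  L (left (90° counter-clockwise)) -> East
  R (right (90° clockwise)) -> South
  U (U-turn (180°)) -> North
Final: North

Answer: Final heading: North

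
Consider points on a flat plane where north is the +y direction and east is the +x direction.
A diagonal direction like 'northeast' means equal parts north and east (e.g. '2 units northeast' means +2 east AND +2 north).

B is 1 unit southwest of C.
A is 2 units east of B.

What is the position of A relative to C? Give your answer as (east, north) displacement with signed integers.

Answer: A is at (east=1, north=-1) relative to C.

Derivation:
Place C at the origin (east=0, north=0).
  B is 1 unit southwest of C: delta (east=-1, north=-1); B at (east=-1, north=-1).
  A is 2 units east of B: delta (east=+2, north=+0); A at (east=1, north=-1).
Therefore A relative to C: (east=1, north=-1).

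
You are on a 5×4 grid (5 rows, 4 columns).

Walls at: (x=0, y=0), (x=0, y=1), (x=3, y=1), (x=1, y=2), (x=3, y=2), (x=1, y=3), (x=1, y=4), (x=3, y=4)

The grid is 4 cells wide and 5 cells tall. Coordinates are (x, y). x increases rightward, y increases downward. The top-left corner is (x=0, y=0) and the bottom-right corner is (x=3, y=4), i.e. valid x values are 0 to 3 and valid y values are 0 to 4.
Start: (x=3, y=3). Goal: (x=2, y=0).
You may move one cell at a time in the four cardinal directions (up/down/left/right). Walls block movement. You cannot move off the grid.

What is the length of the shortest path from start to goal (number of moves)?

Answer: Shortest path length: 4

Derivation:
BFS from (x=3, y=3) until reaching (x=2, y=0):
  Distance 0: (x=3, y=3)
  Distance 1: (x=2, y=3)
  Distance 2: (x=2, y=2), (x=2, y=4)
  Distance 3: (x=2, y=1)
  Distance 4: (x=2, y=0), (x=1, y=1)  <- goal reached here
One shortest path (4 moves): (x=3, y=3) -> (x=2, y=3) -> (x=2, y=2) -> (x=2, y=1) -> (x=2, y=0)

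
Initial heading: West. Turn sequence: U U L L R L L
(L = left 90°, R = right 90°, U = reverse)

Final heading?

Answer: Final heading: North

Derivation:
Start: West
  U (U-turn (180°)) -> East
  U (U-turn (180°)) -> West
  L (left (90° counter-clockwise)) -> South
  L (left (90° counter-clockwise)) -> East
  R (right (90° clockwise)) -> South
  L (left (90° counter-clockwise)) -> East
  L (left (90° counter-clockwise)) -> North
Final: North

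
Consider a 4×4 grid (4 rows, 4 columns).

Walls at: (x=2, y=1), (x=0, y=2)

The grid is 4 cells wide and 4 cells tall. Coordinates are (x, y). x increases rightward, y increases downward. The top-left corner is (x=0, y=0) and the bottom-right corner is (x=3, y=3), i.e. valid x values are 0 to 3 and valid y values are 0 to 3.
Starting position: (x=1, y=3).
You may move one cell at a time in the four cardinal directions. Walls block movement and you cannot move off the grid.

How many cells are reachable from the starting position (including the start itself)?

BFS flood-fill from (x=1, y=3):
  Distance 0: (x=1, y=3)
  Distance 1: (x=1, y=2), (x=0, y=3), (x=2, y=3)
  Distance 2: (x=1, y=1), (x=2, y=2), (x=3, y=3)
  Distance 3: (x=1, y=0), (x=0, y=1), (x=3, y=2)
  Distance 4: (x=0, y=0), (x=2, y=0), (x=3, y=1)
  Distance 5: (x=3, y=0)
Total reachable: 14 (grid has 14 open cells total)

Answer: Reachable cells: 14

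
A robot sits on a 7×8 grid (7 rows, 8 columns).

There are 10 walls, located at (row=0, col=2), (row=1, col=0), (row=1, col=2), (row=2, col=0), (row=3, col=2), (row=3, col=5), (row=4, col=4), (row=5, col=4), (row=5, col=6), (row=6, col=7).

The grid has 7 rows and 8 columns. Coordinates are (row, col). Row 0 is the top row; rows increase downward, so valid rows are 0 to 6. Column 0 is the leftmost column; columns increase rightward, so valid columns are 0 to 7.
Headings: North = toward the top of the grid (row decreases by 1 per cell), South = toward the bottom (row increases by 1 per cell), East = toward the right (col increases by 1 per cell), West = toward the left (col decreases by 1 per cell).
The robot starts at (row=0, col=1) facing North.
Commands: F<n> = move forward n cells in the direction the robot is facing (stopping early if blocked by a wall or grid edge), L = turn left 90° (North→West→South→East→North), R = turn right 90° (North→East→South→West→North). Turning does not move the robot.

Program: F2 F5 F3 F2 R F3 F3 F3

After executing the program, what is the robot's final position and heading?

Answer: Final position: (row=0, col=1), facing East

Derivation:
Start: (row=0, col=1), facing North
  F2: move forward 0/2 (blocked), now at (row=0, col=1)
  F5: move forward 0/5 (blocked), now at (row=0, col=1)
  F3: move forward 0/3 (blocked), now at (row=0, col=1)
  F2: move forward 0/2 (blocked), now at (row=0, col=1)
  R: turn right, now facing East
  [×3]F3: move forward 0/3 (blocked), now at (row=0, col=1)
Final: (row=0, col=1), facing East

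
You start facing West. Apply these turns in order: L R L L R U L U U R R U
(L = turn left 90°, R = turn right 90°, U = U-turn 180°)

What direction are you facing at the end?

Answer: Final heading: West

Derivation:
Start: West
  L (left (90° counter-clockwise)) -> South
  R (right (90° clockwise)) -> West
  L (left (90° counter-clockwise)) -> South
  L (left (90° counter-clockwise)) -> East
  R (right (90° clockwise)) -> South
  U (U-turn (180°)) -> North
  L (left (90° counter-clockwise)) -> West
  U (U-turn (180°)) -> East
  U (U-turn (180°)) -> West
  R (right (90° clockwise)) -> North
  R (right (90° clockwise)) -> East
  U (U-turn (180°)) -> West
Final: West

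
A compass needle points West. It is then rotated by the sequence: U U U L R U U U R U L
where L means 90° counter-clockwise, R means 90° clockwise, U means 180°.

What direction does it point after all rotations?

Start: West
  U (U-turn (180°)) -> East
  U (U-turn (180°)) -> West
  U (U-turn (180°)) -> East
  L (left (90° counter-clockwise)) -> North
  R (right (90° clockwise)) -> East
  U (U-turn (180°)) -> West
  U (U-turn (180°)) -> East
  U (U-turn (180°)) -> West
  R (right (90° clockwise)) -> North
  U (U-turn (180°)) -> South
  L (left (90° counter-clockwise)) -> East
Final: East

Answer: Final heading: East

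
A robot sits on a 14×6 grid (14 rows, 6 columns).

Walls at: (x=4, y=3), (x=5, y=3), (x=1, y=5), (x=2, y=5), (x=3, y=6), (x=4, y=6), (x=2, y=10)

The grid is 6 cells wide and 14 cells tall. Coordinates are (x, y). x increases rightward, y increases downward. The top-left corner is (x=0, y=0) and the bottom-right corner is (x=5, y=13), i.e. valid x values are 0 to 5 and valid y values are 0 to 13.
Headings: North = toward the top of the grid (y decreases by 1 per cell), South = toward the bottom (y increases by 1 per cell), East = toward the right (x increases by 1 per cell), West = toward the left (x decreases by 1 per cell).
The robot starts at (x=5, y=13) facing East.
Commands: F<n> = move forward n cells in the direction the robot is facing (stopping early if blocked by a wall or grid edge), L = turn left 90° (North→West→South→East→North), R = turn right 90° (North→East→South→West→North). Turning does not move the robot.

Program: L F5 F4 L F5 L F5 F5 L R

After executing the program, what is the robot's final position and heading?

Start: (x=5, y=13), facing East
  L: turn left, now facing North
  F5: move forward 5, now at (x=5, y=8)
  F4: move forward 4, now at (x=5, y=4)
  L: turn left, now facing West
  F5: move forward 5, now at (x=0, y=4)
  L: turn left, now facing South
  F5: move forward 5, now at (x=0, y=9)
  F5: move forward 4/5 (blocked), now at (x=0, y=13)
  L: turn left, now facing East
  R: turn right, now facing South
Final: (x=0, y=13), facing South

Answer: Final position: (x=0, y=13), facing South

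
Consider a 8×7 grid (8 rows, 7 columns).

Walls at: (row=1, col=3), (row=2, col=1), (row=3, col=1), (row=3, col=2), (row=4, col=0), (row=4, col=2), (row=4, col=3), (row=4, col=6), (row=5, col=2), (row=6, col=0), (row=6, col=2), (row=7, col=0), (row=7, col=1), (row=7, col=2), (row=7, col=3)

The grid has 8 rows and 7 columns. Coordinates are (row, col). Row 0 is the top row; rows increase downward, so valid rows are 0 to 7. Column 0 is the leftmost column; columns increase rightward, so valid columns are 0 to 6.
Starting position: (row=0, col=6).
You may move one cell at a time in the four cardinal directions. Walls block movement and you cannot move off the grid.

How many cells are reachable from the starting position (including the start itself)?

BFS flood-fill from (row=0, col=6):
  Distance 0: (row=0, col=6)
  Distance 1: (row=0, col=5), (row=1, col=6)
  Distance 2: (row=0, col=4), (row=1, col=5), (row=2, col=6)
  Distance 3: (row=0, col=3), (row=1, col=4), (row=2, col=5), (row=3, col=6)
  Distance 4: (row=0, col=2), (row=2, col=4), (row=3, col=5)
  Distance 5: (row=0, col=1), (row=1, col=2), (row=2, col=3), (row=3, col=4), (row=4, col=5)
  Distance 6: (row=0, col=0), (row=1, col=1), (row=2, col=2), (row=3, col=3), (row=4, col=4), (row=5, col=5)
  Distance 7: (row=1, col=0), (row=5, col=4), (row=5, col=6), (row=6, col=5)
  Distance 8: (row=2, col=0), (row=5, col=3), (row=6, col=4), (row=6, col=6), (row=7, col=5)
  Distance 9: (row=3, col=0), (row=6, col=3), (row=7, col=4), (row=7, col=6)
Total reachable: 37 (grid has 41 open cells total)

Answer: Reachable cells: 37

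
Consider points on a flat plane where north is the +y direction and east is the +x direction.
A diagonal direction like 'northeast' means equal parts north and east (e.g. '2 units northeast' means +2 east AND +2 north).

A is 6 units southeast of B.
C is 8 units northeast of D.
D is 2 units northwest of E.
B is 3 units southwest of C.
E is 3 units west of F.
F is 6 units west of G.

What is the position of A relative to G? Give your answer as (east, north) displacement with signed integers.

Answer: A is at (east=0, north=1) relative to G.

Derivation:
Place G at the origin (east=0, north=0).
  F is 6 units west of G: delta (east=-6, north=+0); F at (east=-6, north=0).
  E is 3 units west of F: delta (east=-3, north=+0); E at (east=-9, north=0).
  D is 2 units northwest of E: delta (east=-2, north=+2); D at (east=-11, north=2).
  C is 8 units northeast of D: delta (east=+8, north=+8); C at (east=-3, north=10).
  B is 3 units southwest of C: delta (east=-3, north=-3); B at (east=-6, north=7).
  A is 6 units southeast of B: delta (east=+6, north=-6); A at (east=0, north=1).
Therefore A relative to G: (east=0, north=1).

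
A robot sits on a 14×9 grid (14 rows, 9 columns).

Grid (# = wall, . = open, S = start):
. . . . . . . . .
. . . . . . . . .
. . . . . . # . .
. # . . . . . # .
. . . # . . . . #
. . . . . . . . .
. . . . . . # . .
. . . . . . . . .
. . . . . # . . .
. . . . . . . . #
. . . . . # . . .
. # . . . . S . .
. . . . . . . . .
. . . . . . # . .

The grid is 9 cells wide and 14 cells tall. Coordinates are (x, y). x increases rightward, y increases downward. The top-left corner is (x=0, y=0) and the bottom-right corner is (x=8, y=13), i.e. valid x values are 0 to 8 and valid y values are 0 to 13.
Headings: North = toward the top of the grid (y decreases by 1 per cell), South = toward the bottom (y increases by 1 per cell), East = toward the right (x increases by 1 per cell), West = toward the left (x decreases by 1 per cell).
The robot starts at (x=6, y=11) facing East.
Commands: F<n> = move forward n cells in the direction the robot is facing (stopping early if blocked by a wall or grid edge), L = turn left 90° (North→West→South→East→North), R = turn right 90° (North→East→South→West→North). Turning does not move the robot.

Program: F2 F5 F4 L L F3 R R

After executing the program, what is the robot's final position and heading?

Start: (x=6, y=11), facing East
  F2: move forward 2, now at (x=8, y=11)
  F5: move forward 0/5 (blocked), now at (x=8, y=11)
  F4: move forward 0/4 (blocked), now at (x=8, y=11)
  L: turn left, now facing North
  L: turn left, now facing West
  F3: move forward 3, now at (x=5, y=11)
  R: turn right, now facing North
  R: turn right, now facing East
Final: (x=5, y=11), facing East

Answer: Final position: (x=5, y=11), facing East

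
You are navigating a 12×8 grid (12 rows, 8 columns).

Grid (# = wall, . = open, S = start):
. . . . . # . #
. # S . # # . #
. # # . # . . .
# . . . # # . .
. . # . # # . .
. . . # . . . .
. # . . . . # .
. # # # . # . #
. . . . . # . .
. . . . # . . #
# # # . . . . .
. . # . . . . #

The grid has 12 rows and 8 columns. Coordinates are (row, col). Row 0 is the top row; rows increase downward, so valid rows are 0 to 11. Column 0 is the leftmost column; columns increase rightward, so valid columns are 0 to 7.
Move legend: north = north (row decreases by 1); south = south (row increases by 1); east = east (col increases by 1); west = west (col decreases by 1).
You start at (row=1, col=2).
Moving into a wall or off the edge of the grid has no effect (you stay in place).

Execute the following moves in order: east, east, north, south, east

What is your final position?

Answer: Final position: (row=1, col=3)

Derivation:
Start: (row=1, col=2)
  east (east): (row=1, col=2) -> (row=1, col=3)
  east (east): blocked, stay at (row=1, col=3)
  north (north): (row=1, col=3) -> (row=0, col=3)
  south (south): (row=0, col=3) -> (row=1, col=3)
  east (east): blocked, stay at (row=1, col=3)
Final: (row=1, col=3)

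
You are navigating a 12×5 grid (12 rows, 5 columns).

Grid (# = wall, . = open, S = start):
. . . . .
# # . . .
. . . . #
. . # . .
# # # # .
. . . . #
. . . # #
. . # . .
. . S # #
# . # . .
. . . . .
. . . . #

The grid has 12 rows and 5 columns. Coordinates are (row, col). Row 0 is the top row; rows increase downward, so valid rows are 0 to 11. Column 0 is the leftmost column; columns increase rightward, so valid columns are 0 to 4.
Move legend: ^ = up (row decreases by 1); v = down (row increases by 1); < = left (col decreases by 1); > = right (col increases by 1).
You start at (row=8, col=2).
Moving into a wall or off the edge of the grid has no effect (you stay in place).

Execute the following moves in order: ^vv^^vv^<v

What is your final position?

Answer: Final position: (row=9, col=1)

Derivation:
Start: (row=8, col=2)
  ^ (up): blocked, stay at (row=8, col=2)
  v (down): blocked, stay at (row=8, col=2)
  v (down): blocked, stay at (row=8, col=2)
  ^ (up): blocked, stay at (row=8, col=2)
  ^ (up): blocked, stay at (row=8, col=2)
  v (down): blocked, stay at (row=8, col=2)
  v (down): blocked, stay at (row=8, col=2)
  ^ (up): blocked, stay at (row=8, col=2)
  < (left): (row=8, col=2) -> (row=8, col=1)
  v (down): (row=8, col=1) -> (row=9, col=1)
Final: (row=9, col=1)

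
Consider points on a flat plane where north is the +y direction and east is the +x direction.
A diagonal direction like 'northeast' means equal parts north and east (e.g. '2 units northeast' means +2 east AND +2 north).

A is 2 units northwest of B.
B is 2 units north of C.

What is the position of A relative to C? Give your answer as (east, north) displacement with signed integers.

Answer: A is at (east=-2, north=4) relative to C.

Derivation:
Place C at the origin (east=0, north=0).
  B is 2 units north of C: delta (east=+0, north=+2); B at (east=0, north=2).
  A is 2 units northwest of B: delta (east=-2, north=+2); A at (east=-2, north=4).
Therefore A relative to C: (east=-2, north=4).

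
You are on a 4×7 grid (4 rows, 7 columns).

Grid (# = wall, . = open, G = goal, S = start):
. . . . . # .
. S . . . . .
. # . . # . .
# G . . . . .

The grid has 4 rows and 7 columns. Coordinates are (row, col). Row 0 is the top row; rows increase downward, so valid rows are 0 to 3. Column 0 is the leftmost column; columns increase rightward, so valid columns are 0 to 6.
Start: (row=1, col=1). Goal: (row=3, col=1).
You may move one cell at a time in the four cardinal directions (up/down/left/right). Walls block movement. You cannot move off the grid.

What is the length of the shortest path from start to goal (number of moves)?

Answer: Shortest path length: 4

Derivation:
BFS from (row=1, col=1) until reaching (row=3, col=1):
  Distance 0: (row=1, col=1)
  Distance 1: (row=0, col=1), (row=1, col=0), (row=1, col=2)
  Distance 2: (row=0, col=0), (row=0, col=2), (row=1, col=3), (row=2, col=0), (row=2, col=2)
  Distance 3: (row=0, col=3), (row=1, col=4), (row=2, col=3), (row=3, col=2)
  Distance 4: (row=0, col=4), (row=1, col=5), (row=3, col=1), (row=3, col=3)  <- goal reached here
One shortest path (4 moves): (row=1, col=1) -> (row=1, col=2) -> (row=2, col=2) -> (row=3, col=2) -> (row=3, col=1)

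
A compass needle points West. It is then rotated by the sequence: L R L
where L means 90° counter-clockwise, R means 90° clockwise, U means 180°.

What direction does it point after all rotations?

Start: West
  L (left (90° counter-clockwise)) -> South
  R (right (90° clockwise)) -> West
  L (left (90° counter-clockwise)) -> South
Final: South

Answer: Final heading: South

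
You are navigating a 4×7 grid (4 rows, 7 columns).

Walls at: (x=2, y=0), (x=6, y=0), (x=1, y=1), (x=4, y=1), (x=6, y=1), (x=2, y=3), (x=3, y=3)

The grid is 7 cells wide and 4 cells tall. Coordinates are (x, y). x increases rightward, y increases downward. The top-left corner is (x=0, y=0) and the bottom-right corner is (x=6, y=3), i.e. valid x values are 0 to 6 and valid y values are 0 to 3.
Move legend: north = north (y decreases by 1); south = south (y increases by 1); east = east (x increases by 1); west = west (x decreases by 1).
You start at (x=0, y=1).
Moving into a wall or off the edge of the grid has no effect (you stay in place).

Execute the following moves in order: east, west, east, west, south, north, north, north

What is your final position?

Answer: Final position: (x=0, y=0)

Derivation:
Start: (x=0, y=1)
  east (east): blocked, stay at (x=0, y=1)
  west (west): blocked, stay at (x=0, y=1)
  east (east): blocked, stay at (x=0, y=1)
  west (west): blocked, stay at (x=0, y=1)
  south (south): (x=0, y=1) -> (x=0, y=2)
  north (north): (x=0, y=2) -> (x=0, y=1)
  north (north): (x=0, y=1) -> (x=0, y=0)
  north (north): blocked, stay at (x=0, y=0)
Final: (x=0, y=0)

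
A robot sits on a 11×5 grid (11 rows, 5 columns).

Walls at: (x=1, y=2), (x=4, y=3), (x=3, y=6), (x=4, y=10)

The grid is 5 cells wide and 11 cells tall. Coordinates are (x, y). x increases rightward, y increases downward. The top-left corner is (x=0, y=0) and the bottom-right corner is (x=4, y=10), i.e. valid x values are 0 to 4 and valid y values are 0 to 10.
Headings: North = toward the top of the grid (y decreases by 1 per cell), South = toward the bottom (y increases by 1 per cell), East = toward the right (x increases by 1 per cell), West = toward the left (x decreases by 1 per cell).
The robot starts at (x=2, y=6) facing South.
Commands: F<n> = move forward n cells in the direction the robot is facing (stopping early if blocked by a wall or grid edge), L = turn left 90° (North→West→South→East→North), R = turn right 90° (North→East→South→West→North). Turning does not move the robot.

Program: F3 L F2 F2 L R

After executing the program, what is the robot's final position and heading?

Answer: Final position: (x=4, y=9), facing East

Derivation:
Start: (x=2, y=6), facing South
  F3: move forward 3, now at (x=2, y=9)
  L: turn left, now facing East
  F2: move forward 2, now at (x=4, y=9)
  F2: move forward 0/2 (blocked), now at (x=4, y=9)
  L: turn left, now facing North
  R: turn right, now facing East
Final: (x=4, y=9), facing East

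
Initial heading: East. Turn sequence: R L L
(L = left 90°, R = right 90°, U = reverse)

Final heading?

Answer: Final heading: North

Derivation:
Start: East
  R (right (90° clockwise)) -> South
  L (left (90° counter-clockwise)) -> East
  L (left (90° counter-clockwise)) -> North
Final: North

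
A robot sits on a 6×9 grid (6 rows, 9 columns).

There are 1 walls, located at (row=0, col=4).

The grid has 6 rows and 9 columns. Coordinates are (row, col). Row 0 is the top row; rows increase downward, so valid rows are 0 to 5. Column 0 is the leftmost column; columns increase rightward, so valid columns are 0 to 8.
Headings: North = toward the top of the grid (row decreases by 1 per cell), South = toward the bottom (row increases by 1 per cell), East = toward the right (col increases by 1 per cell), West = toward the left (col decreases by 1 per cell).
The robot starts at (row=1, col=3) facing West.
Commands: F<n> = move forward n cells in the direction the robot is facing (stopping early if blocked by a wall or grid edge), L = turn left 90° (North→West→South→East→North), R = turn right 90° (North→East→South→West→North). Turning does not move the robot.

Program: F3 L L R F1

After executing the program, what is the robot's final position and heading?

Start: (row=1, col=3), facing West
  F3: move forward 3, now at (row=1, col=0)
  L: turn left, now facing South
  L: turn left, now facing East
  R: turn right, now facing South
  F1: move forward 1, now at (row=2, col=0)
Final: (row=2, col=0), facing South

Answer: Final position: (row=2, col=0), facing South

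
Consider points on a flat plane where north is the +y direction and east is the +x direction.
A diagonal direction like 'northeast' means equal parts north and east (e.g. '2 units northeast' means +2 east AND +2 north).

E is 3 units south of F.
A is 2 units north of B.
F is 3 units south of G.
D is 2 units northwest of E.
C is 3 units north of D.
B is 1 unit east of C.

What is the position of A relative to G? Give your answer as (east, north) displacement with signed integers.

Answer: A is at (east=-1, north=1) relative to G.

Derivation:
Place G at the origin (east=0, north=0).
  F is 3 units south of G: delta (east=+0, north=-3); F at (east=0, north=-3).
  E is 3 units south of F: delta (east=+0, north=-3); E at (east=0, north=-6).
  D is 2 units northwest of E: delta (east=-2, north=+2); D at (east=-2, north=-4).
  C is 3 units north of D: delta (east=+0, north=+3); C at (east=-2, north=-1).
  B is 1 unit east of C: delta (east=+1, north=+0); B at (east=-1, north=-1).
  A is 2 units north of B: delta (east=+0, north=+2); A at (east=-1, north=1).
Therefore A relative to G: (east=-1, north=1).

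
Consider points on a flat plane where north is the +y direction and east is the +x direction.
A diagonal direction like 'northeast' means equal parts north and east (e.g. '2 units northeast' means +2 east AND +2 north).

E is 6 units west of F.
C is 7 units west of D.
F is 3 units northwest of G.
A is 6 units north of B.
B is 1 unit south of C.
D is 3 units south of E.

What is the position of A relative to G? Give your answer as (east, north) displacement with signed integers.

Place G at the origin (east=0, north=0).
  F is 3 units northwest of G: delta (east=-3, north=+3); F at (east=-3, north=3).
  E is 6 units west of F: delta (east=-6, north=+0); E at (east=-9, north=3).
  D is 3 units south of E: delta (east=+0, north=-3); D at (east=-9, north=0).
  C is 7 units west of D: delta (east=-7, north=+0); C at (east=-16, north=0).
  B is 1 unit south of C: delta (east=+0, north=-1); B at (east=-16, north=-1).
  A is 6 units north of B: delta (east=+0, north=+6); A at (east=-16, north=5).
Therefore A relative to G: (east=-16, north=5).

Answer: A is at (east=-16, north=5) relative to G.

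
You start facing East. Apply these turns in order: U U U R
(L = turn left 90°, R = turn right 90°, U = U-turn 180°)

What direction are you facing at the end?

Answer: Final heading: North

Derivation:
Start: East
  U (U-turn (180°)) -> West
  U (U-turn (180°)) -> East
  U (U-turn (180°)) -> West
  R (right (90° clockwise)) -> North
Final: North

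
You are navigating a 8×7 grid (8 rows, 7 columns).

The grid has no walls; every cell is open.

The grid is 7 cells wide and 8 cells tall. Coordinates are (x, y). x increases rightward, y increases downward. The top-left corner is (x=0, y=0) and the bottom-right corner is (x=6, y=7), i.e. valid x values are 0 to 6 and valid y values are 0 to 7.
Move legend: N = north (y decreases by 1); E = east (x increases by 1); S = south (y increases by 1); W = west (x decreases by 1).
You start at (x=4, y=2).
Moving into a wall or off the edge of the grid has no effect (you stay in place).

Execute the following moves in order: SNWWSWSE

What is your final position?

Answer: Final position: (x=2, y=4)

Derivation:
Start: (x=4, y=2)
  S (south): (x=4, y=2) -> (x=4, y=3)
  N (north): (x=4, y=3) -> (x=4, y=2)
  W (west): (x=4, y=2) -> (x=3, y=2)
  W (west): (x=3, y=2) -> (x=2, y=2)
  S (south): (x=2, y=2) -> (x=2, y=3)
  W (west): (x=2, y=3) -> (x=1, y=3)
  S (south): (x=1, y=3) -> (x=1, y=4)
  E (east): (x=1, y=4) -> (x=2, y=4)
Final: (x=2, y=4)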